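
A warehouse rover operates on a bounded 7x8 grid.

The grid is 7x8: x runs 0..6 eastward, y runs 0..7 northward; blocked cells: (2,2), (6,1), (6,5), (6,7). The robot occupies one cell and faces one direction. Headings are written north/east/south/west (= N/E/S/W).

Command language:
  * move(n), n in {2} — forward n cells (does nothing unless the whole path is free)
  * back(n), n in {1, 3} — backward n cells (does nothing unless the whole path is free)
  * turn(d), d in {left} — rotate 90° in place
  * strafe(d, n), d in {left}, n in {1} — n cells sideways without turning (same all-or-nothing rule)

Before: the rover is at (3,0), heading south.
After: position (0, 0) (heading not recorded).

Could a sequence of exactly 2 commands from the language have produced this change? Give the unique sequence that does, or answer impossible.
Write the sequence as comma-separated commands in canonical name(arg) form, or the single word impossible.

key: order matters: swapping turn(left) and back(3) lands elsewhere
begin: at (3,0), heading south
t=1 turn(left) ⇒ at (3,0), heading east
t=2 back(3) ⇒ at (0,0), heading east
all 25 alternatives checked — unique.

turn(left), back(3)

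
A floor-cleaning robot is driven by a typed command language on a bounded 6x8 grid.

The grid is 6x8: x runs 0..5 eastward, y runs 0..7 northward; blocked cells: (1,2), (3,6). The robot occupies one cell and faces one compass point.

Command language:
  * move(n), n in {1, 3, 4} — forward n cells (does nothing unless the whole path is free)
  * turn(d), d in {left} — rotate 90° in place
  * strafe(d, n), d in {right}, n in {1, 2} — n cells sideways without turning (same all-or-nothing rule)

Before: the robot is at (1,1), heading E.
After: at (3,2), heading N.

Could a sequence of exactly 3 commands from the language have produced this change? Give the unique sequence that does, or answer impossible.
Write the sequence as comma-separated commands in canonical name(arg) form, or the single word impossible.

key: order matters: swapping turn(left) and move(1) lands elsewhere
start: at (1,1), heading E
t=1 turn(left) ⇒ at (1,1), heading N
t=2 strafe(right, 2) ⇒ at (3,1), heading N
t=3 move(1) ⇒ at (3,2), heading N
no other 3-command option fits: unique.

turn(left), strafe(right, 2), move(1)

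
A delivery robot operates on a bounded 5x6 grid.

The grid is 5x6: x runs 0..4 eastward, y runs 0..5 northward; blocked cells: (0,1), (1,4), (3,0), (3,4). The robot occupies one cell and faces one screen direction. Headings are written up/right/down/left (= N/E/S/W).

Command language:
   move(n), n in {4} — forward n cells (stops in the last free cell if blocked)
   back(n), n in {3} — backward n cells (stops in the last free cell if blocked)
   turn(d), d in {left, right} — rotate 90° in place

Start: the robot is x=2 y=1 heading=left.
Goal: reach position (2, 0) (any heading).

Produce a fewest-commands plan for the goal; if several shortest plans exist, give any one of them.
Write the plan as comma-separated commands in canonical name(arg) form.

from: x=2 y=1 heading=left
1. turn(right) → x=2 y=1 heading=up
2. back(3) → x=2 y=0 heading=up
shorter routes all fall short; 2 is best.

turn(right), back(3)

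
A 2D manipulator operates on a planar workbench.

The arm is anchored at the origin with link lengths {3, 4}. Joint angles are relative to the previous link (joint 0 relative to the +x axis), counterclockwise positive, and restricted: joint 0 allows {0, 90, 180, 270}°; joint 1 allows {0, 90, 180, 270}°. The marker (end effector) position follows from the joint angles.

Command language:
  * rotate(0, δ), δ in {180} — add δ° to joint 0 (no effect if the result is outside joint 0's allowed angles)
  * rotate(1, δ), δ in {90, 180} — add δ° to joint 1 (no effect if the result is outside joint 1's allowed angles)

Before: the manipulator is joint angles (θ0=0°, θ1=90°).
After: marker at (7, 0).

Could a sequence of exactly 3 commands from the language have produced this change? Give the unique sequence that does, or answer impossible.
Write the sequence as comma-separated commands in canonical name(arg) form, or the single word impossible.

start: joint angles (θ0=0°, θ1=90°)
1. rotate(1, 90) → joint angles (θ0=0°, θ1=180°)
2. rotate(1, 90) → joint angles (θ0=0°, θ1=270°)
3. rotate(1, 90) → joint angles (θ0=0°, θ1=0°)
no rival 3-sequence matches.

rotate(1, 90), rotate(1, 90), rotate(1, 90)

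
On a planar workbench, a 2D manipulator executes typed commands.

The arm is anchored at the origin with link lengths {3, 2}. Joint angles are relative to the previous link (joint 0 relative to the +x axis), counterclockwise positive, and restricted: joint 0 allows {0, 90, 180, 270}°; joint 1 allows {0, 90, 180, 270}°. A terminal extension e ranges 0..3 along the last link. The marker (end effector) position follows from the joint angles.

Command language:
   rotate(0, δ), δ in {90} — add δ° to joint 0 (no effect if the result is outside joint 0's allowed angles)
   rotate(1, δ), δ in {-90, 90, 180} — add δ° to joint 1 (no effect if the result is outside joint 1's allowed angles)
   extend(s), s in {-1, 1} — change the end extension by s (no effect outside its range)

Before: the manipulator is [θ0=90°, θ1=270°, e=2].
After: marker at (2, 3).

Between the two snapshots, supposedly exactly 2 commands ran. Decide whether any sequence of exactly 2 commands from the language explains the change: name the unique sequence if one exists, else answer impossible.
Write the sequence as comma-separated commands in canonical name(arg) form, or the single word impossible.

initial: [θ0=90°, θ1=270°, e=2]
1. extend(-1) → [θ0=90°, θ1=270°, e=1]
2. extend(-1) → [θ0=90°, θ1=270°, e=0]
all 36 alternatives checked — unique.

extend(-1), extend(-1)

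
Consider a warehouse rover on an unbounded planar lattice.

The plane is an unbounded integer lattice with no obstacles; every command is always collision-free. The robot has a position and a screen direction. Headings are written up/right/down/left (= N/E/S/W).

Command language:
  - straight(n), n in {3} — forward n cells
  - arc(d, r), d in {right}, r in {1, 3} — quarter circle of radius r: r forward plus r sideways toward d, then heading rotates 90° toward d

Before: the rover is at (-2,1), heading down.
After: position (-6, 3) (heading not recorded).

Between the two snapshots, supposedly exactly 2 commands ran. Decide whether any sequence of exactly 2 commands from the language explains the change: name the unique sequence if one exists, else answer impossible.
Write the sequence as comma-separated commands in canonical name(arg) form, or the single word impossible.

key: running arc(right, 3) before arc(right, 1) would end elsewhere — order is forced
begin: at (-2,1), heading down
step 1 (arc(right, 1)): at (-3,0), heading left
step 2 (arc(right, 3)): at (-6,3), heading up
uniquely the one of 9 2-step routes that fits.

arc(right, 1), arc(right, 3)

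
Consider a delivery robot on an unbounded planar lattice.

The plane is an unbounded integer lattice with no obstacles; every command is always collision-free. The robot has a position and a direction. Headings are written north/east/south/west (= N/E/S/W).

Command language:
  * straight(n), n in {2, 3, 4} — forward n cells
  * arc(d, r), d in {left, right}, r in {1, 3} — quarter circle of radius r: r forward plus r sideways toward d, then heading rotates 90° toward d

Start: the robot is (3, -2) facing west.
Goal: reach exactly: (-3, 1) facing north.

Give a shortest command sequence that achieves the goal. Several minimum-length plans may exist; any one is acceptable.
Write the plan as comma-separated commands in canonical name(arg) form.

straight(3), arc(right, 3)

begin: (3, -2) facing west
[1] after straight(3): (0, -2) facing west
[2] after arc(right, 3): (-3, 1) facing north
minimal: 2 command(s), checked below 2.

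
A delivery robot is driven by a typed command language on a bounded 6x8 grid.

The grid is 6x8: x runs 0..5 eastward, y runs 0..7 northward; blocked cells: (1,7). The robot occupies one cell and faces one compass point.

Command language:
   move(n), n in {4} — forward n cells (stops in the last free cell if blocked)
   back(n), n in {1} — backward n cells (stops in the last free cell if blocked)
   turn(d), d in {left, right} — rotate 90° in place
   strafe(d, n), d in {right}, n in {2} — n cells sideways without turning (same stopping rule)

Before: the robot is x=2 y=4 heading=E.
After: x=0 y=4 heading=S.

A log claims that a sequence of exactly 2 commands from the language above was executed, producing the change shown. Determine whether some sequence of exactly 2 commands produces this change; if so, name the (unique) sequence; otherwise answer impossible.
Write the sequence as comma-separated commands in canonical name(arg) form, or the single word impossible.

turn(right), strafe(right, 2)

key: position moved to (0,4) AND the heading swung to S — translation plus rotation needed
begin: x=2 y=4 heading=E
step 1 (turn(right)): x=2 y=4 heading=S
step 2 (strafe(right, 2)): x=0 y=4 heading=S
all 25 alternatives checked — unique.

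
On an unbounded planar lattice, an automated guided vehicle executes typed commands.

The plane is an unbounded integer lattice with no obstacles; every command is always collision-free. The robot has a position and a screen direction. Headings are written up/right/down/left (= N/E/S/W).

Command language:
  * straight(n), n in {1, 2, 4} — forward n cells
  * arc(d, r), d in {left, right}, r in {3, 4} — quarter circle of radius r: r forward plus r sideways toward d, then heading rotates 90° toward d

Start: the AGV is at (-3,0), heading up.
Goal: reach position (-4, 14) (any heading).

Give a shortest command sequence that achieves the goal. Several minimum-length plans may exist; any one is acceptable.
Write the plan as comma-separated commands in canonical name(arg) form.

straight(1), arc(left, 3), arc(right, 4), arc(right, 3), arc(left, 3)

begin: at (-3,0), heading up
1. straight(1) → at (-3,1), heading up
2. arc(left, 3) → at (-6,4), heading left
3. arc(right, 4) → at (-10,8), heading up
4. arc(right, 3) → at (-7,11), heading right
5. arc(left, 3) → at (-4,14), heading up
nothing shorter than 5 reaches the goal.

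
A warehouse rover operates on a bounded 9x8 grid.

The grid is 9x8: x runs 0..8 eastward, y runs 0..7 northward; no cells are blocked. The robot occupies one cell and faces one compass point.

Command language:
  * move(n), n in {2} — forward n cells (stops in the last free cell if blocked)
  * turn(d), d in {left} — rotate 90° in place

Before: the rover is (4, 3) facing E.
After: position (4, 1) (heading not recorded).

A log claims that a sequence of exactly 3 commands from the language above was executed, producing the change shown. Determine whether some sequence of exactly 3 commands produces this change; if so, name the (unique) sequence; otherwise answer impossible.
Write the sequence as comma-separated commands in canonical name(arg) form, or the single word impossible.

impossible

all 8 sequences checked — none match.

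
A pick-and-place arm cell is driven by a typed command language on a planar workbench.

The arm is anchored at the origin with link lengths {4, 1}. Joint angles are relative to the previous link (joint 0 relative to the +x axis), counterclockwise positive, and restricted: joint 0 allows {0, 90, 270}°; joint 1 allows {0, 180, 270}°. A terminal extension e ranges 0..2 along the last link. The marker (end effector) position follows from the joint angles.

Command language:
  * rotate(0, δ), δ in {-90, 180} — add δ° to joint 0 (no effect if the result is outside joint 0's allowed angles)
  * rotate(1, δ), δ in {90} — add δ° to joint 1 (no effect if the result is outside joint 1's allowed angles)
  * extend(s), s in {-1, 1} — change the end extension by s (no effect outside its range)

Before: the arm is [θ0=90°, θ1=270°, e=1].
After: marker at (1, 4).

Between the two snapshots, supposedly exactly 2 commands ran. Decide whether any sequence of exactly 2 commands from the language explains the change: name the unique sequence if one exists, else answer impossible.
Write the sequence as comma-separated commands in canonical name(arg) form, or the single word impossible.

extend(-1), extend(-1)

from: [θ0=90°, θ1=270°, e=1]
t=1 extend(-1) ⇒ [θ0=90°, θ1=270°, e=0]
t=2 extend(-1) ⇒ [θ0=90°, θ1=270°, e=0]
no other 2-command option fits: unique.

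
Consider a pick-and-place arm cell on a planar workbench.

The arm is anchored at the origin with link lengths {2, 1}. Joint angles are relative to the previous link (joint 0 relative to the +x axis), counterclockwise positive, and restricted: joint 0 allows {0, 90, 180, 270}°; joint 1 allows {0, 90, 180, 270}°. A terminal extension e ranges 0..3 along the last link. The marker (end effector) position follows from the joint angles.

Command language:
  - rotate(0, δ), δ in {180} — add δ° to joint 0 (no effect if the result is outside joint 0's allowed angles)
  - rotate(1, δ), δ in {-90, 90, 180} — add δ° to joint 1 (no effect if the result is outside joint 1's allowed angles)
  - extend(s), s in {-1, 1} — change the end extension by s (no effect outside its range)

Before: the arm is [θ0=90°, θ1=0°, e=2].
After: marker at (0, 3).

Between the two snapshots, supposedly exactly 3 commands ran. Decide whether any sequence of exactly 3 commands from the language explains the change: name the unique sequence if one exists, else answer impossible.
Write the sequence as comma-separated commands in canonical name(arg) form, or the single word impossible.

extend(-1), extend(-1), extend(-1)

from: [θ0=90°, θ1=0°, e=2]
step 1 (extend(-1)): [θ0=90°, θ1=0°, e=1]
step 2 (extend(-1)): [θ0=90°, θ1=0°, e=0]
step 3 (extend(-1)): [θ0=90°, θ1=0°, e=0]
no rival 3-sequence matches.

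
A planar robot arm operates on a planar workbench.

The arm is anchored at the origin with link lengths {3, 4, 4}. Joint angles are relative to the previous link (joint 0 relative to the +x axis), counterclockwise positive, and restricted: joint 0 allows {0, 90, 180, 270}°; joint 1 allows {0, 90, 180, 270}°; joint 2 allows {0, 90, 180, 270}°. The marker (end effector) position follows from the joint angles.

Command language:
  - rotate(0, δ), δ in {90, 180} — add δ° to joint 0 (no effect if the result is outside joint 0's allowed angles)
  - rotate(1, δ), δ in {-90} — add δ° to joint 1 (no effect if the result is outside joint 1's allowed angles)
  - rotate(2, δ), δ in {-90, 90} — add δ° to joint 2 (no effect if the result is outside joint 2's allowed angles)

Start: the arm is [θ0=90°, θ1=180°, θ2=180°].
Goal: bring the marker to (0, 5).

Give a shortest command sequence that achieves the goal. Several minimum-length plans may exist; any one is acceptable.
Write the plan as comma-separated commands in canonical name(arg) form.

rotate(0, 180), rotate(2, 90), rotate(2, 90)

start: [θ0=90°, θ1=180°, θ2=180°]
1. rotate(0, 180) → [θ0=270°, θ1=180°, θ2=180°]
2. rotate(2, 90) → [θ0=270°, θ1=180°, θ2=270°]
3. rotate(2, 90) → [θ0=270°, θ1=180°, θ2=0°]
minimal: 3 command(s), checked below 3.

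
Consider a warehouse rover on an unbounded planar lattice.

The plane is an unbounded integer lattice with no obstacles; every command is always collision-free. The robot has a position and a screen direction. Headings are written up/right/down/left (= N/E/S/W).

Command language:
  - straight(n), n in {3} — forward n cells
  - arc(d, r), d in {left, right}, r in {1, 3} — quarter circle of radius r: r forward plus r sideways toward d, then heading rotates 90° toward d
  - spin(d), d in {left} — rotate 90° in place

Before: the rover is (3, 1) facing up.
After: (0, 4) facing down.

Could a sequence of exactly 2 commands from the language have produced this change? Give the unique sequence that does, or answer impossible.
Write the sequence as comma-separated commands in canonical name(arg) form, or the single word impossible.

arc(left, 3), spin(left)

key: order matters: swapping arc(left, 3) and spin(left) lands elsewhere
begin: (3, 1) facing up
step 1 (arc(left, 3)): (0, 4) facing left
step 2 (spin(left)): (0, 4) facing down
no other 2-command option fits: unique.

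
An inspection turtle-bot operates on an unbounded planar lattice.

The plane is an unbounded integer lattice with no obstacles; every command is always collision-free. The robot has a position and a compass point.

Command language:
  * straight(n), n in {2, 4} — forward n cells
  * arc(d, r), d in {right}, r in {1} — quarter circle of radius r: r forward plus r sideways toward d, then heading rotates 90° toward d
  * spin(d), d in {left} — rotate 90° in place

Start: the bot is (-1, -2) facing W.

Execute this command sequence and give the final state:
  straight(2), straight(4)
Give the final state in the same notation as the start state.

t0: (-1, -2) facing W
t=1 straight(2) ⇒ (-3, -2) facing W
t=2 straight(4) ⇒ (-7, -2) facing W

(-7, -2) facing W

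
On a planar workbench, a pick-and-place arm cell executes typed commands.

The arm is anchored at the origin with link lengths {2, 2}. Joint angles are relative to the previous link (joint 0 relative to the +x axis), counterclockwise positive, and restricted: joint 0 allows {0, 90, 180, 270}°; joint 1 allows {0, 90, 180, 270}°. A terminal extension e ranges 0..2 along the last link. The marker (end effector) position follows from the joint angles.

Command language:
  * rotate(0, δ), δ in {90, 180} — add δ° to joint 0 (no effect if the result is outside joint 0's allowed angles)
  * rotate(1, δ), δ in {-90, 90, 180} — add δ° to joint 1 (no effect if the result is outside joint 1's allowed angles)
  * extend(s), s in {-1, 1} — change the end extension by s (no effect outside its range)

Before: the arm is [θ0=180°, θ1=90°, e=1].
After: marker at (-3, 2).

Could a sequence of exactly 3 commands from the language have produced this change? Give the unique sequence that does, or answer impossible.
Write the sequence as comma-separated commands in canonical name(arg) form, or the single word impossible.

start: [θ0=180°, θ1=90°, e=1]
[1] after rotate(0, 90): [θ0=270°, θ1=90°, e=1]
[2] after rotate(0, 90): [θ0=0°, θ1=90°, e=1]
[3] after rotate(0, 90): [θ0=90°, θ1=90°, e=1]
no rival 3-sequence matches.

rotate(0, 90), rotate(0, 90), rotate(0, 90)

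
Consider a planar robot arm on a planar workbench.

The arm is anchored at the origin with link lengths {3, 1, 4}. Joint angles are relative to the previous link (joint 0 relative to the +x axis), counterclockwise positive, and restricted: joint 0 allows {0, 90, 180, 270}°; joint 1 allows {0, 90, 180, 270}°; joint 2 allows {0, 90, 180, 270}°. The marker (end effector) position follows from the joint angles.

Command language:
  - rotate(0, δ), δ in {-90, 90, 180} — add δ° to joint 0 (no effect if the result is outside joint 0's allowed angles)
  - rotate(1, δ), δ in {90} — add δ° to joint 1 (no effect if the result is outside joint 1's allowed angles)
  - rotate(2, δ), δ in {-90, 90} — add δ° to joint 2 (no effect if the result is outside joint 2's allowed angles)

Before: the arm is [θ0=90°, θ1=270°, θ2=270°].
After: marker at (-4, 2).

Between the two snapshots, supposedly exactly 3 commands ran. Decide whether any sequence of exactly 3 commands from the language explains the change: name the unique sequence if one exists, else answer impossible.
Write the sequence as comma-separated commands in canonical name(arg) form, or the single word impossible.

rotate(1, 90), rotate(1, 90), rotate(1, 90)

t0: [θ0=90°, θ1=270°, θ2=270°]
[1] after rotate(1, 90): [θ0=90°, θ1=0°, θ2=270°]
[2] after rotate(1, 90): [θ0=90°, θ1=90°, θ2=270°]
[3] after rotate(1, 90): [θ0=90°, θ1=180°, θ2=270°]
uniquely the one of 216 3-step routes that fits.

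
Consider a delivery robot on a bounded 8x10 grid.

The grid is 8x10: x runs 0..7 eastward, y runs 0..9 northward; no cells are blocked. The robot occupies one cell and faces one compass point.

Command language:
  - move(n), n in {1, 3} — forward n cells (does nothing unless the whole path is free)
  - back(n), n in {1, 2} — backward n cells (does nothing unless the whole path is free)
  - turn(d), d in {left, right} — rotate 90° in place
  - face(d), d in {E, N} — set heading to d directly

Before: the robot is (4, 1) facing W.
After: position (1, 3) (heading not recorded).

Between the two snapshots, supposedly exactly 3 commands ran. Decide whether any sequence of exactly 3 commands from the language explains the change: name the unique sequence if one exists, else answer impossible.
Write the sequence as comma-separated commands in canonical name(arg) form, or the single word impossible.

move(3), turn(left), back(2)

key: running back(2) before move(3) would end elsewhere — order is forced
start: (4, 1) facing W
step 1 (move(3)): (1, 1) facing W
step 2 (turn(left)): (1, 1) facing S
step 3 (back(2)): (1, 3) facing S
uniquely the one of 512 3-step routes that fits.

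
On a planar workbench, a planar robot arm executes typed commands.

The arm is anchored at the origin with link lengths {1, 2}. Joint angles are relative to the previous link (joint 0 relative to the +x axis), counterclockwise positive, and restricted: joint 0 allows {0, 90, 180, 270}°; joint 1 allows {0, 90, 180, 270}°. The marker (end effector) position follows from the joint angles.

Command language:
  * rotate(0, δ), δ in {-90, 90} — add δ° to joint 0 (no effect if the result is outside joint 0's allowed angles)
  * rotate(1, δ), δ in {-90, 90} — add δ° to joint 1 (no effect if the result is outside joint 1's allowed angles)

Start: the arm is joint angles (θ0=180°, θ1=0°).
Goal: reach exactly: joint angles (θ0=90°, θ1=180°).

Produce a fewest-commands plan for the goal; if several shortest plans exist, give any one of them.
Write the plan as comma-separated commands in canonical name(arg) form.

rotate(1, -90), rotate(1, -90), rotate(0, -90)

begin: joint angles (θ0=180°, θ1=0°)
[1] after rotate(1, -90): joint angles (θ0=180°, θ1=270°)
[2] after rotate(1, -90): joint angles (θ0=180°, θ1=180°)
[3] after rotate(0, -90): joint angles (θ0=90°, θ1=180°)
minimal: 3 command(s), checked below 3.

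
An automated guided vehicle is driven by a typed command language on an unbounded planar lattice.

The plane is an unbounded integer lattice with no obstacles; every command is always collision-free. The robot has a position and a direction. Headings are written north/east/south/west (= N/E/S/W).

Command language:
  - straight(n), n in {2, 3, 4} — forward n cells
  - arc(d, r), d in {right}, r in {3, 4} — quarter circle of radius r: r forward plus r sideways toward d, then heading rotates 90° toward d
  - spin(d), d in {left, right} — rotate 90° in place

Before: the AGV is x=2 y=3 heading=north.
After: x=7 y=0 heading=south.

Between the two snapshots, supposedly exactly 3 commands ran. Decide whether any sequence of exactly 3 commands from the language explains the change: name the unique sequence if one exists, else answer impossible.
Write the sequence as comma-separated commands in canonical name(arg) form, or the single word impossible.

spin(right), straight(2), arc(right, 3)

key: running arc(right, 3) before spin(right) would end elsewhere — order is forced
begin: x=2 y=3 heading=north
step 1 (spin(right)): x=2 y=3 heading=east
step 2 (straight(2)): x=4 y=3 heading=east
step 3 (arc(right, 3)): x=7 y=0 heading=south
no other 3-command option fits: unique.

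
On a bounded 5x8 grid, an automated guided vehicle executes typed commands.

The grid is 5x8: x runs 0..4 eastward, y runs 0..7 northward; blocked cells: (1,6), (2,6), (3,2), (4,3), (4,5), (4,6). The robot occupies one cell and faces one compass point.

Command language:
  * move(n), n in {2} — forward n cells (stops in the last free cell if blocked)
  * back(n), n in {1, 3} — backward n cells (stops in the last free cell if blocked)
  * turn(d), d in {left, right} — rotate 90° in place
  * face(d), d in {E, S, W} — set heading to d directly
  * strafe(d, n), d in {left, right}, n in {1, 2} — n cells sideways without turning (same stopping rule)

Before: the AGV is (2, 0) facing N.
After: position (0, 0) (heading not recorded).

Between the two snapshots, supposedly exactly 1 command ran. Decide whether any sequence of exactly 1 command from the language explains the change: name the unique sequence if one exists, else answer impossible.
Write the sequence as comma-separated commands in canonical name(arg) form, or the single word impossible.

from: (2, 0) facing N
1. strafe(left, 2) → (0, 0) facing N
no other 1-command option fits: unique.

strafe(left, 2)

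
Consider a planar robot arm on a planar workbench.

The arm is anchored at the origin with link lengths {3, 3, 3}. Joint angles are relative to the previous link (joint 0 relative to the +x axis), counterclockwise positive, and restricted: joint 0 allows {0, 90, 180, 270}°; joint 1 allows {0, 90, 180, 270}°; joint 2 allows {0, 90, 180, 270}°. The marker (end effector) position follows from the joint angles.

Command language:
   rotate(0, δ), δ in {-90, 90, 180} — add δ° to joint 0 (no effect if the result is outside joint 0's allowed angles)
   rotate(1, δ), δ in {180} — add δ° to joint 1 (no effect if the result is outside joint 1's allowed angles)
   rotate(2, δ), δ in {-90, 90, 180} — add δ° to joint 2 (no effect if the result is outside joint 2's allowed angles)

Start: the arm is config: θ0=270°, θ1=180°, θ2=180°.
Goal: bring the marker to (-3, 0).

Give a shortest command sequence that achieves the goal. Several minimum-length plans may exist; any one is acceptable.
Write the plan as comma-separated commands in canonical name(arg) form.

rotate(0, -90)

from: config: θ0=270°, θ1=180°, θ2=180°
1. rotate(0, -90) → config: θ0=180°, θ1=180°, θ2=180°
nothing shorter than 1 reaches the goal.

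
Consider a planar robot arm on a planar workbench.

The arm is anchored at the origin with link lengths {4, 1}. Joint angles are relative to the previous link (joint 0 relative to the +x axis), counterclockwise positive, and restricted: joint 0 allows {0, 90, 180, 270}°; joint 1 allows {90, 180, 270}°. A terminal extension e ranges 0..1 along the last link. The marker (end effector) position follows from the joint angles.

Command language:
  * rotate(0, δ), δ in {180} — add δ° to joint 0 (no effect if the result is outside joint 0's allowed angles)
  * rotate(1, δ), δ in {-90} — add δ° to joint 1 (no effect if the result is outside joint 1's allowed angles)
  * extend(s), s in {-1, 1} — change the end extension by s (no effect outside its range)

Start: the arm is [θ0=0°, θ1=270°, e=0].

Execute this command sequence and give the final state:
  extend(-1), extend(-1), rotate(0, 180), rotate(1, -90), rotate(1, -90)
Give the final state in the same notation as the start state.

[θ0=180°, θ1=90°, e=0]

begin: [θ0=0°, θ1=270°, e=0]
1. extend(-1) → [θ0=0°, θ1=270°, e=0]
2. extend(-1) → [θ0=0°, θ1=270°, e=0]
3. rotate(0, 180) → [θ0=180°, θ1=270°, e=0]
4. rotate(1, -90) → [θ0=180°, θ1=180°, e=0]
5. rotate(1, -90) → [θ0=180°, θ1=90°, e=0]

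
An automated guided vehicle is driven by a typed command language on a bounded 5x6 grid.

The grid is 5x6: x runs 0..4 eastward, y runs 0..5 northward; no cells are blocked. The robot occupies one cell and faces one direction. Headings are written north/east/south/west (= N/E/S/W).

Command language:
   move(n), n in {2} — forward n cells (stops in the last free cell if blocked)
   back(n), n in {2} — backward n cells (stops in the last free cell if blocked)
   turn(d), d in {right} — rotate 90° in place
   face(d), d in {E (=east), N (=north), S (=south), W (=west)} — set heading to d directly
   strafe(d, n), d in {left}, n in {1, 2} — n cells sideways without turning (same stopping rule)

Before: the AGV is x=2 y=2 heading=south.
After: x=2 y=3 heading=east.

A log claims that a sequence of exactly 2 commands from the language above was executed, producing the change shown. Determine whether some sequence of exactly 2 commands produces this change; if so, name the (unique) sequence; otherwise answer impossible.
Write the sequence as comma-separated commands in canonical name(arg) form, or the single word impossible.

key: running strafe(left, 1) before face(E) would end elsewhere — order is forced
initial: x=2 y=2 heading=south
step 1 (face(E)): x=2 y=2 heading=east
step 2 (strafe(left, 1)): x=2 y=3 heading=east
no other 2-command option fits: unique.

face(E), strafe(left, 1)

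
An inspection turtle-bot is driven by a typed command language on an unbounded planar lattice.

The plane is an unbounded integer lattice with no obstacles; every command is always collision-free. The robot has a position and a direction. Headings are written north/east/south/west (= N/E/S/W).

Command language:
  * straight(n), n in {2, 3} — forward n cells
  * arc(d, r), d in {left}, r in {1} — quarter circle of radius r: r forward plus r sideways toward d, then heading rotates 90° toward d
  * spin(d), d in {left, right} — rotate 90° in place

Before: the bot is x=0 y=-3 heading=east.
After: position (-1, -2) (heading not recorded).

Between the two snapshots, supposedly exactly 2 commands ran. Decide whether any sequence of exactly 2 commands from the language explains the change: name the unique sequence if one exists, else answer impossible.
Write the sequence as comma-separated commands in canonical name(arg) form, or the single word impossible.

spin(left), arc(left, 1)

key: running arc(left, 1) before spin(left) would end elsewhere — order is forced
start: x=0 y=-3 heading=east
step 1 (spin(left)): x=0 y=-3 heading=north
step 2 (arc(left, 1)): x=-1 y=-2 heading=west
no rival 2-sequence matches.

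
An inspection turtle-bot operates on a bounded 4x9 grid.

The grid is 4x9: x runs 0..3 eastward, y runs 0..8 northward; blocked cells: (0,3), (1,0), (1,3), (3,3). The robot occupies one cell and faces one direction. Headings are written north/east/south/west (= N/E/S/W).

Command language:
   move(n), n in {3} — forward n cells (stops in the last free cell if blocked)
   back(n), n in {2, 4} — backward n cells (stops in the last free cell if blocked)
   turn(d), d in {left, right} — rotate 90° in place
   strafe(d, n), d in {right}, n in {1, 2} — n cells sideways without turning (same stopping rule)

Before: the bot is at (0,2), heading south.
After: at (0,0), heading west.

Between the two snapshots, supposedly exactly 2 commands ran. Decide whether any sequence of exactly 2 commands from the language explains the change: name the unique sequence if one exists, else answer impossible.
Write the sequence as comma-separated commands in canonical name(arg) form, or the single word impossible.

move(3), turn(right)

key: order matters: swapping move(3) and turn(right) lands elsewhere
t0: at (0,2), heading south
1. move(3) → at (0,0), heading south
2. turn(right) → at (0,0), heading west
all 49 alternatives checked — unique.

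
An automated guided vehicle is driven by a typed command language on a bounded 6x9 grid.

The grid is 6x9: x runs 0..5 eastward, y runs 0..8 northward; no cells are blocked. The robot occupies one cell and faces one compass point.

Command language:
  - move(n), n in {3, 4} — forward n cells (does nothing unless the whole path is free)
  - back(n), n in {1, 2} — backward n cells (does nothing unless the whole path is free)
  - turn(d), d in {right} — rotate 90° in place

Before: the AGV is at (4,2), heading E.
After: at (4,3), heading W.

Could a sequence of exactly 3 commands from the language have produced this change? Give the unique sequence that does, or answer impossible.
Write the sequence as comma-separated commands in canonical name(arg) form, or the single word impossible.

key: cell and facing (now W) both changed — the 3 commands mix motion and turning
t0: at (4,2), heading E
t=1 turn(right) ⇒ at (4,2), heading S
t=2 back(1) ⇒ at (4,3), heading S
t=3 turn(right) ⇒ at (4,3), heading W
uniquely the one of 125 3-step routes that fits.

turn(right), back(1), turn(right)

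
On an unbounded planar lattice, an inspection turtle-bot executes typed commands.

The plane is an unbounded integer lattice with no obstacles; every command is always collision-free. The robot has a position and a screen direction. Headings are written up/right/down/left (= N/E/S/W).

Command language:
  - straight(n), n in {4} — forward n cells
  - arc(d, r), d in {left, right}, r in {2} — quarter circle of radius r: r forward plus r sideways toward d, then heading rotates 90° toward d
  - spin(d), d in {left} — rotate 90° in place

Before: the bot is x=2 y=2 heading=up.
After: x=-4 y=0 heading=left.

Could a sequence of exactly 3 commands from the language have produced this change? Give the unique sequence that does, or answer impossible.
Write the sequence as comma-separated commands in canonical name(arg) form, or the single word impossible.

key: cell and facing (now W) both changed — the 3 commands mix motion and turning
start: x=2 y=2 heading=up
t=1 arc(left, 2) ⇒ x=0 y=4 heading=left
t=2 arc(left, 2) ⇒ x=-2 y=2 heading=down
t=3 arc(right, 2) ⇒ x=-4 y=0 heading=left
no other 3-command option fits: unique.

arc(left, 2), arc(left, 2), arc(right, 2)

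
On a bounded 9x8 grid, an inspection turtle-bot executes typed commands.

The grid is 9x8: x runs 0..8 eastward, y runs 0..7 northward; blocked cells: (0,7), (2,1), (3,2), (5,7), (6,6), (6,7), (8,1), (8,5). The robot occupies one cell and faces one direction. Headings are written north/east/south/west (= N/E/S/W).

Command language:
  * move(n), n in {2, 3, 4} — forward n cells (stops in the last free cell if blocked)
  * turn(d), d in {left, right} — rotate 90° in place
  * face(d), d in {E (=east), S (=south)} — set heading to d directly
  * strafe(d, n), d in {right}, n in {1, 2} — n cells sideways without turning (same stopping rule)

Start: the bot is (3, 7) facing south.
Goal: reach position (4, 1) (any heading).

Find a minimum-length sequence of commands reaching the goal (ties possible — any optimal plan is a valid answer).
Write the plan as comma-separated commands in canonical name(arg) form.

strafe(right, 2), move(4), turn(left), move(3), strafe(right, 2)

start: (3, 7) facing south
[1] after strafe(right, 2): (1, 7) facing south
[2] after move(4): (1, 3) facing south
[3] after turn(left): (1, 3) facing east
[4] after move(3): (4, 3) facing east
[5] after strafe(right, 2): (4, 1) facing east
no 4-step plan works, so 5 is optimal.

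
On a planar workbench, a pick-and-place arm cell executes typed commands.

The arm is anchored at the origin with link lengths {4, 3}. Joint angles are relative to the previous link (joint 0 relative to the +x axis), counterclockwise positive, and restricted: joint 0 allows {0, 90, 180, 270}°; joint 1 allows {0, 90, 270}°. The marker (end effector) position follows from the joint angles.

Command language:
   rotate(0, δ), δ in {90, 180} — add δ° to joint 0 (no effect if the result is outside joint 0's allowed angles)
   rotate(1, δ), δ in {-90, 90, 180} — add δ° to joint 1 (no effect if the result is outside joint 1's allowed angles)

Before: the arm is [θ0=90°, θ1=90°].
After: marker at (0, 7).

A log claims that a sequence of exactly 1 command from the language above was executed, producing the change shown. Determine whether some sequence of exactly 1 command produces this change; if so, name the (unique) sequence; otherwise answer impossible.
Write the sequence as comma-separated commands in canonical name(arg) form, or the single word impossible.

rotate(1, -90)

from: [θ0=90°, θ1=90°]
step 1 (rotate(1, -90)): [θ0=90°, θ1=0°]
uniquely the one of 5 1-step routes that fits.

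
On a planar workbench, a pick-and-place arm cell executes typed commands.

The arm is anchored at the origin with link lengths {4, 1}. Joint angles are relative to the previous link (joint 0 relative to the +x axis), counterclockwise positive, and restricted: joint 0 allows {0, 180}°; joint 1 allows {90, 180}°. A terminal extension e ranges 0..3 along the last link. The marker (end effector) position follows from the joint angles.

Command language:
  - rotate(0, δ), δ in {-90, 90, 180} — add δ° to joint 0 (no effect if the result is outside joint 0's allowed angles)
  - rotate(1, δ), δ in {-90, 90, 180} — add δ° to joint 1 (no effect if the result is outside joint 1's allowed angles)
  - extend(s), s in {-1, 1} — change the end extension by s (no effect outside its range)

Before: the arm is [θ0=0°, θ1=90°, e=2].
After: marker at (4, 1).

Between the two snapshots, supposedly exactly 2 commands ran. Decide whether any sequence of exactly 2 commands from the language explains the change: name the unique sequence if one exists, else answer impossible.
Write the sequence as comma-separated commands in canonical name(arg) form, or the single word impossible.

start: [θ0=0°, θ1=90°, e=2]
[1] after extend(-1): [θ0=0°, θ1=90°, e=1]
[2] after extend(-1): [θ0=0°, θ1=90°, e=0]
no rival 2-sequence matches.

extend(-1), extend(-1)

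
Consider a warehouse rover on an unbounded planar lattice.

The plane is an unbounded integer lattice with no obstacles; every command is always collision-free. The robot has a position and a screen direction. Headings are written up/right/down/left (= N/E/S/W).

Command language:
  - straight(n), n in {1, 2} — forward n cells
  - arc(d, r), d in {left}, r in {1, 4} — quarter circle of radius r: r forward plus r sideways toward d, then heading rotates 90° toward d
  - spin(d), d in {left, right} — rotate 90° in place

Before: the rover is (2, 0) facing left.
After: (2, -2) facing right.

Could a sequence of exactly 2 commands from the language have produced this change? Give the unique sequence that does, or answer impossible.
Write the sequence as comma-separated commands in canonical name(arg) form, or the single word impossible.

arc(left, 1), arc(left, 1)

key: cell and facing (now E) both changed — the 2 commands mix motion and turning
t0: (2, 0) facing left
[1] after arc(left, 1): (1, -1) facing down
[2] after arc(left, 1): (2, -2) facing right
all 36 alternatives checked — unique.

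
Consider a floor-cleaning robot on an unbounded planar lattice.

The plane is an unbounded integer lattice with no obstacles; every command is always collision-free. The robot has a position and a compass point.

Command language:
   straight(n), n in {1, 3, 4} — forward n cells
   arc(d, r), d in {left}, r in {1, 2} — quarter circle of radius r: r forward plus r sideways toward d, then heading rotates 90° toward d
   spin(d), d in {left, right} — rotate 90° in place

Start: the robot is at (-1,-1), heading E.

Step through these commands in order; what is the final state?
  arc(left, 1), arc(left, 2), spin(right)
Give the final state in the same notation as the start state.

begin: at (-1,-1), heading E
[1] after arc(left, 1): at (0,0), heading N
[2] after arc(left, 2): at (-2,2), heading W
[3] after spin(right): at (-2,2), heading N

at (-2,2), heading N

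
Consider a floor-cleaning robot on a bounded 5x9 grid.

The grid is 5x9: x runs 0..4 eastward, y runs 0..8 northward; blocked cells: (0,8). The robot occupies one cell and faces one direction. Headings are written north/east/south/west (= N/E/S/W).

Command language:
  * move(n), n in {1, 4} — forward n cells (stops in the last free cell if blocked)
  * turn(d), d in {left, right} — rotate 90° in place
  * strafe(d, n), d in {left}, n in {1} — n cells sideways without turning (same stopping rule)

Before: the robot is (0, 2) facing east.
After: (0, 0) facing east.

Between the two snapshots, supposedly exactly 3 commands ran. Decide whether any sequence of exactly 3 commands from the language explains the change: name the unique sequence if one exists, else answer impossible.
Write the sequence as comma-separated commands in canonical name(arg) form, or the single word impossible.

turn(right), move(4), turn(left)

key: running turn(left) before turn(right) would end elsewhere — order is forced
t0: (0, 2) facing east
1. turn(right) → (0, 2) facing south
2. move(4) → (0, 0) facing south
3. turn(left) → (0, 0) facing east
no other 3-command option fits: unique.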